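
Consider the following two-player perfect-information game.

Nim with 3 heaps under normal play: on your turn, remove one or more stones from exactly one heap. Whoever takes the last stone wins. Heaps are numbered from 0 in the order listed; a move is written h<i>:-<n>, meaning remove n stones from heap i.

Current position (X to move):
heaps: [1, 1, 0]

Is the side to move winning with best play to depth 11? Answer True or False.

X winning at [(1,1,0)]: False

[(1,1,0)] X move#1: h0:-1:-1/(0,1,0)*, h1:-1:-1/(1,0,0)
[(0,1,0)] O move#2: h1:-1:+1/(0,0,0)*
[(0,0,0)] end (terminal -1, X#3); searched (1,1,0) to 11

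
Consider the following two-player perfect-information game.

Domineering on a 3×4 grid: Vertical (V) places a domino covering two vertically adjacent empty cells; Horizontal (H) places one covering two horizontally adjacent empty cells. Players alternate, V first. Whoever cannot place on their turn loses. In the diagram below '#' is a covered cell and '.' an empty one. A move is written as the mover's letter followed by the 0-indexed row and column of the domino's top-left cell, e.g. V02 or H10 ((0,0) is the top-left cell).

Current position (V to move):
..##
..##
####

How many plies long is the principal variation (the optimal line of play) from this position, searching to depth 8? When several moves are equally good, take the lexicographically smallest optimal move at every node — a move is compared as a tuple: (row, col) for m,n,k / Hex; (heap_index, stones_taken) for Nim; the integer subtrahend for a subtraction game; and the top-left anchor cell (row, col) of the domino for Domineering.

p1 V@[..##/..##/####]: V00[#.##/#.##/####]+1* V01[.###/.###/####]+1
p2 H@[#.##/#.##/####] terminal -1; root [..##/..##/####] d8

PV length from [..##/..##/####]: 1 ply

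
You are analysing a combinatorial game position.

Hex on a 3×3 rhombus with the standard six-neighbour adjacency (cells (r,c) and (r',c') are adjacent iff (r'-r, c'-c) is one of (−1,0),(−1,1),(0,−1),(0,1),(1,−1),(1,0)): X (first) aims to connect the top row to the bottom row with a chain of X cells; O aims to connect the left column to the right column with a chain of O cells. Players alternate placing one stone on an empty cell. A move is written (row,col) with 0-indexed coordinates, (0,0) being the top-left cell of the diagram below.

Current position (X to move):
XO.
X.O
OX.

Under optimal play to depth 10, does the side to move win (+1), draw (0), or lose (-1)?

value(XO./X.O/OX., X) = +1

[XO./X.O/OX.] X move#1: (0,2):-1/XOX/X.O/OX., (1,1):+1/XO./XXO/OX.*, (2,2):-1/XO./X.O/OXX
[XO./XXO/OX.] end (terminal -1, O#2); searched XO./X.O/OX. to 10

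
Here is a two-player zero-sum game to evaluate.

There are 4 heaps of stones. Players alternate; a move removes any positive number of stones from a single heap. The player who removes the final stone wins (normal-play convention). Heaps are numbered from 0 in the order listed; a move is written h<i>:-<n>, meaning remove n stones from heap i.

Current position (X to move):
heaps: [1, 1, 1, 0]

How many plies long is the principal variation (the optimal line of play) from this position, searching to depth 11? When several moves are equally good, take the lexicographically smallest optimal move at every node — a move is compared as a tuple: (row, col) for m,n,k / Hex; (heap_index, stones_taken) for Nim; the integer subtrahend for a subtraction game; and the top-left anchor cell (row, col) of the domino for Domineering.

PV length from [(1,1,1,0)]: 3 plies

ply 1, X at (1,1,1,0) | h0:-1=+1→(0,1,1,0)*; h1:-1=+1→(1,0,1,0); h2:-1=+1→(1,1,0,0)
ply 2, O at (0,1,1,0) | h1:-1=-1→(0,0,1,0)*; h2:-1=-1→(0,1,0,0)
ply 3, X at (0,0,1,0) | h2:-1=+1→(0,0,0,0)*
ply 4: (0,0,0,0) is terminal -1 (O); from (1,1,1,0) depth 11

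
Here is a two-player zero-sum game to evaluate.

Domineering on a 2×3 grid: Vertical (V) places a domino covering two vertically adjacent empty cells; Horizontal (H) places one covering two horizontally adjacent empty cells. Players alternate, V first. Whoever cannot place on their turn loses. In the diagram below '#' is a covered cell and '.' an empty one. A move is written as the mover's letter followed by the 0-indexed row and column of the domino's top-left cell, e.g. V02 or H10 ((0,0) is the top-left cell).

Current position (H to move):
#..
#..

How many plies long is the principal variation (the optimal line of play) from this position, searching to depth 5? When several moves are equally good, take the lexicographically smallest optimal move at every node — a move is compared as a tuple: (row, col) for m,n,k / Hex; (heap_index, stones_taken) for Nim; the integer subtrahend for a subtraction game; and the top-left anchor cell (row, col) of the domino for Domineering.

PV length from [#../#..]: 1 ply

[#../#..] H move#1: H01:+1/###/#..*, H11:+1/#../###
[###/#..] end (terminal -1, V#2); searched #../#.. to 5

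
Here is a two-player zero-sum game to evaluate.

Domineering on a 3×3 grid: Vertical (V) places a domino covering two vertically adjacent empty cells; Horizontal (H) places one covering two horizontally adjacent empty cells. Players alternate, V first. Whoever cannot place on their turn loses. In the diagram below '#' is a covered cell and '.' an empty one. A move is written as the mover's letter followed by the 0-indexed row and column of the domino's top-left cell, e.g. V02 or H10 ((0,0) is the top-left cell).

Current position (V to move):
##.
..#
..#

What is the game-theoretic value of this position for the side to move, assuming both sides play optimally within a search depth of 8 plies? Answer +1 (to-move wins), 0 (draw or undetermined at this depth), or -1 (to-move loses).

[##./..#/..#] V move#1: V10:+1/##./#.#/#.#*, V11:+1/##./.##/.##
[##./#.#/#.#] end (terminal -1, H#2); searched ##./..#/..# to 8

value(##./..#/..#, V) = +1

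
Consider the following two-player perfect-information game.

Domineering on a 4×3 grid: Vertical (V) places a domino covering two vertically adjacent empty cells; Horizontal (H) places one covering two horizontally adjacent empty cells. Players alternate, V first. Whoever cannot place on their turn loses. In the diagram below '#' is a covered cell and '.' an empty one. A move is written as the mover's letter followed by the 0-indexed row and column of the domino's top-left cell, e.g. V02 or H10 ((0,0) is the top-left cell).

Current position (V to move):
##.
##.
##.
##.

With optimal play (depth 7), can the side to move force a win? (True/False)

[##./##./##./##.] V move#1: V02:+1/###/###/##./##.*, V12:+1/##./###/###/##., V22:+1/##./##./###/###
[###/###/##./##.] end (terminal -1, H#2); searched ##./##./##./##. to 7

V winning at [##./##./##./##.]: True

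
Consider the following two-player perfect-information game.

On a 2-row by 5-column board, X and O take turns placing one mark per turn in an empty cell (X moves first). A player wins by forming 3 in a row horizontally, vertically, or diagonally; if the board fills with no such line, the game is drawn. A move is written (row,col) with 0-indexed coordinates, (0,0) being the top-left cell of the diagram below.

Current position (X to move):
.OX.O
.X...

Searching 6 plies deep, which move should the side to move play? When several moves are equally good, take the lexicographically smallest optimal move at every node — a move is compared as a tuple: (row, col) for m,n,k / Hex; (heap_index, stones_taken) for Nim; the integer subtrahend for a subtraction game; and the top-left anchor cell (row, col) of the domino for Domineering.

X's best at [.OX.O/.X...]: (1,2)

ply 1, X at .OX.O/.X... | (0,0)=+0→XOX.O/.X...; (0,3)=+0→.OXXO/.X...; (1,0)=+0→.OX.O/XX...; (1,2)=+1→.OX.O/.XX..*; (1,3)=+0→.OX.O/.X.X.; (1,4)=+0→.OX.O/.X..X
ply 2, O at .OX.O/.XX.. | (0,0)=-1→OOX.O/.XX..*; (0,3)=-1→.OXOO/.XX..; (1,0)=-1→.OX.O/OXX..; (1,3)=-1→.OX.O/.XXO.; (1,4)=-1→.OX.O/.XX.O
ply 3, X at OOX.O/.XX.. | (0,3)=+1→OOXXO/.XX..*; (1,0)=+1→OOX.O/XXX..; (1,3)=+1→OOX.O/.XXX.; (1,4)=+1→OOX.O/.XX.X
ply 4, O at OOXXO/.XX.. | (1,0)=-1→OOXXO/OXX..*; (1,3)=-1→OOXXO/.XXO.; (1,4)=-1→OOXXO/.XX.O
ply 5, X at OOXXO/OXX.. | (1,3)=+1→OOXXO/OXXX.*; (1,4)=+0→OOXXO/OXX.X
ply 6: OOXXO/OXXX. is terminal -1 (O); from .OX.O/.X... depth 6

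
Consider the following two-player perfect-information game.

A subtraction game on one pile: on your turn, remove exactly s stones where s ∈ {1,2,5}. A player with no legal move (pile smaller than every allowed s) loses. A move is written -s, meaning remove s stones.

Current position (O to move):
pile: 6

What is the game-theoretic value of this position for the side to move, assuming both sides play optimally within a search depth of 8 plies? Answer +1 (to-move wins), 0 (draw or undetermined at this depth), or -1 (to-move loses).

value(6, O) = -1

ply 1, O at 6 | -1=-1→5*; -2=-1→4; -5=-1→1
ply 2, X at 5 | -1=-1→4; -2=+1→3*; -5=+1→0
ply 3, O at 3 | -1=-1→2*; -2=-1→1
ply 4, X at 2 | -1=-1→1; -2=+1→0*
ply 5: 0 is terminal -1 (O); from 6 depth 8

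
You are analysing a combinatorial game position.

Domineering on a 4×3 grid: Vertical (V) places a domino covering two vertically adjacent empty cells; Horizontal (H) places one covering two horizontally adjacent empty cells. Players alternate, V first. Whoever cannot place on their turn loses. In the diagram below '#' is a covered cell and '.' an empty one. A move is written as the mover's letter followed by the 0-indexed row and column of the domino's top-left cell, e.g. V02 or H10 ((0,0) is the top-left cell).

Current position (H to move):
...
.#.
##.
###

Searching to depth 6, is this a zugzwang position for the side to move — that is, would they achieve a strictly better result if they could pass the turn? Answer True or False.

zugzwang(.../.#./##./###, H) = False

ply 1, H at .../.#./##./### | H00=-1→##./.#./##./###*; H01=-1→.##/.#./##./###
ply 2, V at ##./.#./##./### | V02=+1→###/.##/##./###*; V12=+1→##./.##/###/###
ply 3: ###/.##/##./### is terminal -1 (H); from .../.#./##./### depth 6
pass branch (V moves first from the same position):
  | ply 1, V at .../.#./##./### | V00=+1→#../##./##./###*; V02=-1→..#/.##/##./###; V12=-1→.../.##/###/###
  | ply 2, H at #../##./##./### | H01=-1→###/##./##./###*
  | ply 3, V at ###/##./##./### | V12=+1→###/###/###/###*
  | ply 4: ###/###/###/### is terminal -1 (H); from .../.#./##./### depth 6
H moving scores -1; H passing scores -1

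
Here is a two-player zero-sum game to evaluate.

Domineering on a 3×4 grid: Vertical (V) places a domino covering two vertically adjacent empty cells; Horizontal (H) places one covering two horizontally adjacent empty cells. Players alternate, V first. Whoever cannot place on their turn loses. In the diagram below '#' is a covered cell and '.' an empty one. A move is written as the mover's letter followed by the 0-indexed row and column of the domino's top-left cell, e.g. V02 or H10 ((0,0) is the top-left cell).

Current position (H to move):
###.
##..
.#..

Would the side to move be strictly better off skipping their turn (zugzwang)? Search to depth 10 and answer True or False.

zugzwang(###./##../.#.., H) = False

ply 1, H at ###./##../.#.. | H12=+1→###./####/.#..*; H22=-1→###./##../.###
ply 2: ###./####/.#.. is terminal -1 (V); from ###./##../.#.. depth 10
pass branch (V moves first from the same position):
  | ply 1, V at ###./##../.#.. | V03=-1→####/##.#/.#..; V12=+1→###./###./.##.*; V13=+1→###./##.#/.#.#
  | ply 2: ###./###./.##. is terminal -1 (H); from ###./##../.#.. depth 10
H moving scores +1; H passing scores -1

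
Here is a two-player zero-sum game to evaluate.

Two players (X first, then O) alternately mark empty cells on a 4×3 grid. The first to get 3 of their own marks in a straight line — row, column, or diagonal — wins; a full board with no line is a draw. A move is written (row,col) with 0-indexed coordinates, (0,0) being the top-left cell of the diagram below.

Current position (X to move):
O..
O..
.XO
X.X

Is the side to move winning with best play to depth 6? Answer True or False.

p1 X@[O../O../.XO/X.X]: (0,1)[OX./O../.XO/X.X]-1 (0,2)[O.X/O../.XO/X.X]-1 (1,1)[O../OX./.XO/X.X]-1 (1,2)[O../O.X/.XO/X.X]+1* (2,0)[O../O../XXO/X.X]-1 (3,1)[O../O../.XO/XXX]+1
p2 O@[O../O.X/.XO/X.X] terminal -1; root [O../O../.XO/X.X] d6

X winning at [O../O../.XO/X.X]: True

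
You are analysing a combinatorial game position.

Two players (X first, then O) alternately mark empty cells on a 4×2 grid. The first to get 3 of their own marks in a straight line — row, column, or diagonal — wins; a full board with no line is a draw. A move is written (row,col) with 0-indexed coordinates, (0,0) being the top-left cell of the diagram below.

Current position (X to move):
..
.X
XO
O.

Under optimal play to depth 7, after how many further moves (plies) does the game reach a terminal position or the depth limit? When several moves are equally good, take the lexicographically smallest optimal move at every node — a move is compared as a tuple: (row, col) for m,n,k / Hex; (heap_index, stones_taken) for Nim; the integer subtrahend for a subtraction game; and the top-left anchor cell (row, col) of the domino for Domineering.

PV length from [../.X/XO/O.]: 4 plies

[../.X/XO/O.] X move#1: (0,0):+0/X./.X/XO/O.*, (0,1):+0/.X/.X/XO/O., (1,0):+0/../XX/XO/O., (3,1):+0/../.X/XO/OX
[X./.X/XO/O.] O move#2: (0,1):-1/XO/.X/XO/O., (1,0):+0/X./OX/XO/O.*, (3,1):-1/X./.X/XO/OO
[X./OX/XO/O.] X move#3: (0,1):+0/XX/OX/XO/O.*, (3,1):+0/X./OX/XO/OX
[XX/OX/XO/O.] O move#4: (3,1):+0/XX/OX/XO/OO*
[XX/OX/XO/OO] end (terminal +0, X#5); searched ../.X/XO/O. to 7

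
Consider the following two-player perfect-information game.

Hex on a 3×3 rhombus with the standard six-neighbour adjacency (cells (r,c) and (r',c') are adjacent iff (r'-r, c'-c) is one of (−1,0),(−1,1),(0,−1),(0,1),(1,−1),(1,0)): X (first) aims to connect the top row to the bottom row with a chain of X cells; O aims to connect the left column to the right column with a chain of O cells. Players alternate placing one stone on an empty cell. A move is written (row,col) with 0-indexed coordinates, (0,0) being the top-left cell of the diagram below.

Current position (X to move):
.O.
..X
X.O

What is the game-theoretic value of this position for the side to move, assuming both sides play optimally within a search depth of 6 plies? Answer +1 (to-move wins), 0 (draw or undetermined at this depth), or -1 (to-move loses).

[.O./..X/X.O] X move#1: (0,0):+1/XO./..X/X.O*, (0,2):+1/.OX/..X/X.O, (1,0):+1/.O./X.X/X.O, (1,1):-1/.O./.XX/X.O, (2,1):-1/.O./..X/XXO
[XO./..X/X.O] O move#2: (0,2):-1/XOO/..X/X.O*, (1,0):-1/XO./O.X/X.O, (1,1):-1/XO./.OX/X.O, (2,1):-1/XO./..X/XOO
[XOO/..X/X.O] X move#3: (1,0):+1/XOO/X.X/X.O*, (1,1):-1/XOO/.XX/X.O, (2,1):-1/XOO/..X/XXO
[XOO/X.X/X.O] end (terminal -1, O#4); searched .O./..X/X.O to 6

value(.O./..X/X.O, X) = +1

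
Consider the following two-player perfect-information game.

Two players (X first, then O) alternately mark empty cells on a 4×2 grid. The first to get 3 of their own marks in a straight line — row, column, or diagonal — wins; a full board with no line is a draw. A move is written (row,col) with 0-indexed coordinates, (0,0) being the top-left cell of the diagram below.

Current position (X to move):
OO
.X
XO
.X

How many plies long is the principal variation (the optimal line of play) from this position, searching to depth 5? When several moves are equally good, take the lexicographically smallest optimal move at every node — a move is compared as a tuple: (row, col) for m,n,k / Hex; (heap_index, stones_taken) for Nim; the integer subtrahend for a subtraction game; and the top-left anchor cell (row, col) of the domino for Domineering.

[OO/.X/XO/.X] X move#1: (1,0):+0/OO/XX/XO/.X*, (3,0):+0/OO/.X/XO/XX
[OO/XX/XO/.X] O move#2: (3,0):+0/OO/XX/XO/OX*
[OO/XX/XO/OX] end (terminal +0, X#3); searched OO/.X/XO/.X to 5

PV length from [OO/.X/XO/.X]: 2 plies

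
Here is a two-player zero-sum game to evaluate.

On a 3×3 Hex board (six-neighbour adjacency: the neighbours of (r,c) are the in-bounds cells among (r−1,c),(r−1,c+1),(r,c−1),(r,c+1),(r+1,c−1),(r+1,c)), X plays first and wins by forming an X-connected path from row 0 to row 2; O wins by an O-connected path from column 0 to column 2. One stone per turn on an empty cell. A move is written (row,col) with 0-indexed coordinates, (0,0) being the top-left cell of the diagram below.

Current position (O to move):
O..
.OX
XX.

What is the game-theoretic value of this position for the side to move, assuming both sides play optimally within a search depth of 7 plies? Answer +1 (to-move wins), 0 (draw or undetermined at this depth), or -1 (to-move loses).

value(O../.OX/XX., O) = +1

p1 O@[O../.OX/XX.]: (0,1)[OO./.OX/XX.]-1 (0,2)[O.O/.OX/XX.]+1* (1,0)[O../OOX/XX.]-1 (2,2)[O../.OX/XXO]-1
p2 X@[O.O/.OX/XX.]: (0,1)[OXO/.OX/XX.]-1* (1,0)[O.O/XOX/XX.]-1 (2,2)[O.O/.OX/XXX]-1
p3 O@[OXO/.OX/XX.]: (1,0)[OXO/OOX/XX.]+1* (2,2)[OXO/.OX/XXO]-1
p4 X@[OXO/OOX/XX.] terminal -1; root [O../.OX/XX.] d7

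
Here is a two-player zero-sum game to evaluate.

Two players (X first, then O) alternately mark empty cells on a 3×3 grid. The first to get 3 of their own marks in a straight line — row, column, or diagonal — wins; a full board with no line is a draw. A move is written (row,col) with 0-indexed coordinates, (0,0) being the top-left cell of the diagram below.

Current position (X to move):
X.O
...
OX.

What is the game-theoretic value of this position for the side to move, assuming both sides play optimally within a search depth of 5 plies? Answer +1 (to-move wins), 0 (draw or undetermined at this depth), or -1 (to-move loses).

value(X.O/.../OX., X) = +1

ply 1, X at X.O/.../OX. | (0,1)=-1→XXO/.../OX.; (1,0)=-1→X.O/X../OX.; (1,1)=+1→X.O/.X./OX.*; (1,2)=-1→X.O/..X/OX.; (2,2)=-1→X.O/.../OXX
ply 2, O at X.O/.X./OX. | (0,1)=-1→XOO/.X./OX.*; (1,0)=-1→X.O/OX./OX.; (1,2)=-1→X.O/.XO/OX.; (2,2)=-1→X.O/.X./OXO
ply 3, X at XOO/.X./OX. | (1,0)=+1→XOO/XX./OX.*; (1,2)=+1→XOO/.XX/OX.; (2,2)=+1→XOO/.X./OXX
ply 4, O at XOO/XX./OX. | (1,2)=-1→XOO/XXO/OX.*; (2,2)=-1→XOO/XX./OXO
ply 5, X at XOO/XXO/OX. | (2,2)=+1→XOO/XXO/OXX*
ply 6: XOO/XXO/OXX is terminal -1 (O); from X.O/.../OX. depth 5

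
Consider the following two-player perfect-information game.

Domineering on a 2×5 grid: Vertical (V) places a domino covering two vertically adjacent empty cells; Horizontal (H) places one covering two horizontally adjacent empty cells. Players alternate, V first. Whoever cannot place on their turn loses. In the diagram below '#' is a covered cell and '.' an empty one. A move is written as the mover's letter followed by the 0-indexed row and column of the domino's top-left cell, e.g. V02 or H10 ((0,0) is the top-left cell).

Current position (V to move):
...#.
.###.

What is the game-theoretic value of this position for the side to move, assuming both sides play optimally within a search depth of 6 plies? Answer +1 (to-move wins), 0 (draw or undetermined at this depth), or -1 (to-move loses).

value(...#./.###., V) = +1

[...#./.###.] V move#1: V00:+1/#..#./####.*, V04:-1/...##/.####
[#..#./####.] H move#2: H01:-1/####./####.*
[####./####.] V move#3: V04:+1/#####/#####*
[#####/#####] end (terminal -1, H#4); searched ...#./.###. to 6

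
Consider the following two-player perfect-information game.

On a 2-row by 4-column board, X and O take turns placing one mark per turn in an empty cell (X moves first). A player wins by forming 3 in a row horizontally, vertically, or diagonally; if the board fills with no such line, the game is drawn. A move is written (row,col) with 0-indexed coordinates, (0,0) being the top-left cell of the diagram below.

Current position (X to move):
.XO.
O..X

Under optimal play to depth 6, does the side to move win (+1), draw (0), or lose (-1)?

value(.XO./O..X, X) = 0

p1 X@[.XO./O..X]: (0,0)[XXO./O..X]+0* (0,3)[.XOX/O..X]+0 (1,1)[.XO./OX.X]+0 (1,2)[.XO./O.XX]+0
p2 O@[XXO./O..X]: (0,3)[XXOO/O..X]+0* (1,1)[XXO./OO.X]+0 (1,2)[XXO./O.OX]+0
p3 X@[XXOO/O..X]: (1,1)[XXOO/OX.X]+0* (1,2)[XXOO/O.XX]+0
p4 O@[XXOO/OX.X]: (1,2)[XXOO/OXOX]+0*
p5 X@[XXOO/OXOX] terminal +0; root [.XO./O..X] d6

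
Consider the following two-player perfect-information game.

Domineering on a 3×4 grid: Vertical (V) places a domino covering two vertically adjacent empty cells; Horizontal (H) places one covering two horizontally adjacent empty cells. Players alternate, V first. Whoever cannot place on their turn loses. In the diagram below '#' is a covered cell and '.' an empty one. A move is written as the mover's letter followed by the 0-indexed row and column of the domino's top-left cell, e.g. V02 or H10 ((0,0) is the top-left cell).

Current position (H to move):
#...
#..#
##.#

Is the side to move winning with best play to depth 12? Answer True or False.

ply 1, H at #.../#..#/##.# | H01=-1→###./#..#/##.#; H02=-1→#.##/#..#/##.#; H11=+1→#.../####/##.#*
ply 2: #.../####/##.# is terminal -1 (V); from #.../#..#/##.# depth 12

H winning at [#.../#..#/##.#]: True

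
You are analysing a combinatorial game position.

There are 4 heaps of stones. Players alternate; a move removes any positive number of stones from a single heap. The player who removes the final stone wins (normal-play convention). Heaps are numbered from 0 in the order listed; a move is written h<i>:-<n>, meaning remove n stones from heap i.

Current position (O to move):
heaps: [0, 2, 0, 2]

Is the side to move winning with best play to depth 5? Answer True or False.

ply 1, O at (0,2,0,2) | h1:-1=-1→(0,1,0,2)*; h1:-2=-1→(0,0,0,2); h3:-1=-1→(0,2,0,1); h3:-2=-1→(0,2,0,0)
ply 2, X at (0,1,0,2) | h1:-1=-1→(0,0,0,2); h3:-1=+1→(0,1,0,1)*; h3:-2=-1→(0,1,0,0)
ply 3, O at (0,1,0,1) | h1:-1=-1→(0,0,0,1)*; h3:-1=-1→(0,1,0,0)
ply 4, X at (0,0,0,1) | h3:-1=+1→(0,0,0,0)*
ply 5: (0,0,0,0) is terminal -1 (O); from (0,2,0,2) depth 5

O winning at [(0,2,0,2)]: False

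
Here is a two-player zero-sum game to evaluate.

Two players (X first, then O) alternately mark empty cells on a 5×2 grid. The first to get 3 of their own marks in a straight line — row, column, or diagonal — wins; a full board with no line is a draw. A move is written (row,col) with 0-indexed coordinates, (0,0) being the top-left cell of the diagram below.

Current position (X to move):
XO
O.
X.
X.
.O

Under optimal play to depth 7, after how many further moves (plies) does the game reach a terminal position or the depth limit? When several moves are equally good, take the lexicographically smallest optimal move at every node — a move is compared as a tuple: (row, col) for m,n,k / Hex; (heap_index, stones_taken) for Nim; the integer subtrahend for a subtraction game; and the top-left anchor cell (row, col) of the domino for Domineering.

PV length from [XO/O./X./X./.O]: 1 ply

ply 1, X at XO/O./X./X./.O | (1,1)=+0→XO/OX/X./X./.O; (2,1)=+0→XO/O./XX/X./.O; (3,1)=+0→XO/O./X./XX/.O; (4,0)=+1→XO/O./X./X./XO*
ply 2: XO/O./X./X./XO is terminal -1 (O); from XO/O./X./X./.O depth 7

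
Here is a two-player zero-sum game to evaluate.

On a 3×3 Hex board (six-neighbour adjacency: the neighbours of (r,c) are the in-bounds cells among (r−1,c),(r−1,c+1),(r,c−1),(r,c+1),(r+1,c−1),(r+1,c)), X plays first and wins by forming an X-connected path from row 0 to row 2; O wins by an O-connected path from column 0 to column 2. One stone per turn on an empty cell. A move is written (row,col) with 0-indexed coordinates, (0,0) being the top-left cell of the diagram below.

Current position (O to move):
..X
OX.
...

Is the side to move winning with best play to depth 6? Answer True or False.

O winning at [..X/OX./...]: False

[..X/OX./...] O move#1: (0,0):-1/O.X/OX./...*, (0,1):-1/.OX/OX./..., (1,2):-1/..X/OXO/..., (2,0):-1/..X/OX./O.., (2,1):-1/..X/OX./.O., (2,2):-1/..X/OX./..O
[O.X/OX./...] X move#2: (0,1):+1/OXX/OX./...*, (1,2):+1/O.X/OXX/..., (2,0):+1/O.X/OX./X.., (2,1):+1/O.X/OX./.X., (2,2):+1/O.X/OX./..X
[OXX/OX./...] O move#3: (1,2):-1/OXX/OXO/...*, (2,0):-1/OXX/OX./O.., (2,1):-1/OXX/OX./.O., (2,2):-1/OXX/OX./..O
[OXX/OXO/...] X move#4: (2,0):+1/OXX/OXO/X..*, (2,1):+1/OXX/OXO/.X., (2,2):+1/OXX/OXO/..X
[OXX/OXO/X..] end (terminal -1, O#5); searched ..X/OX./... to 6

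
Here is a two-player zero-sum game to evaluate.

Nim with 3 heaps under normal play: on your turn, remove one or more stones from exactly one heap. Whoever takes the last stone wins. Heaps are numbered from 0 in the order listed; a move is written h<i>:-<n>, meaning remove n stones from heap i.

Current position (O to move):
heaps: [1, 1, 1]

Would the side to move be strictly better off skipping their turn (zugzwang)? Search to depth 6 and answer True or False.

zugzwang((1,1,1), O) = False

p1 O@[(1,1,1)]: h0:-1[(0,1,1)]+1* h1:-1[(1,0,1)]+1 h2:-1[(1,1,0)]+1
p2 X@[(0,1,1)]: h1:-1[(0,0,1)]-1* h2:-1[(0,1,0)]-1
p3 O@[(0,0,1)]: h2:-1[(0,0,0)]+1*
p4 X@[(0,0,0)] terminal -1; root [(1,1,1)] d6
if O skipped the turn, X would face:
~ p1 X@[(1,1,1)]: h0:-1[(0,1,1)]+1* h1:-1[(1,0,1)]+1 h2:-1[(1,1,0)]+1
~ p2 O@[(0,1,1)]: h1:-1[(0,0,1)]-1* h2:-1[(0,1,0)]-1
~ p3 X@[(0,0,1)]: h2:-1[(0,0,0)]+1*
~ p4 O@[(0,0,0)] terminal -1; root [(1,1,1)] d6
compare (O): move=+1 vs pass=-1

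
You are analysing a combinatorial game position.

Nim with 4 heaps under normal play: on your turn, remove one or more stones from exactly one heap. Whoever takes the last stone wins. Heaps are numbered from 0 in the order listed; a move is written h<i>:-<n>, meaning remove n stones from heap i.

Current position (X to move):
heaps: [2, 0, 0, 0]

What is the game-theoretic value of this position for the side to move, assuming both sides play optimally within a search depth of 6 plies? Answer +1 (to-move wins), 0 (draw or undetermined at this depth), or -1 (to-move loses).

value((2,0,0,0), X) = +1

[(2,0,0,0)] X move#1: h0:-1:-1/(1,0,0,0), h0:-2:+1/(0,0,0,0)*
[(0,0,0,0)] end (terminal -1, O#2); searched (2,0,0,0) to 6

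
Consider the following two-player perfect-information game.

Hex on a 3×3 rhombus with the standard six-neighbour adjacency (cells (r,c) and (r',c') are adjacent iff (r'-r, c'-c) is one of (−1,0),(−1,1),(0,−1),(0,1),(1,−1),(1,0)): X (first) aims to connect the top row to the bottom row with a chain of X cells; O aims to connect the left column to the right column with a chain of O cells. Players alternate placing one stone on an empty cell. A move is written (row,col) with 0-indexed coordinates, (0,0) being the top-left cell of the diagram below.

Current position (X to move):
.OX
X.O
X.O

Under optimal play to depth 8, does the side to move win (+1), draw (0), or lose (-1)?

value(.OX/X.O/X.O, X) = +1

[.OX/X.O/X.O] X move#1: (0,0):+1/XOX/X.O/X.O*, (1,1):+1/.OX/XXO/X.O, (2,1):+1/.OX/X.O/XXO
[XOX/X.O/X.O] end (terminal -1, O#2); searched .OX/X.O/X.O to 8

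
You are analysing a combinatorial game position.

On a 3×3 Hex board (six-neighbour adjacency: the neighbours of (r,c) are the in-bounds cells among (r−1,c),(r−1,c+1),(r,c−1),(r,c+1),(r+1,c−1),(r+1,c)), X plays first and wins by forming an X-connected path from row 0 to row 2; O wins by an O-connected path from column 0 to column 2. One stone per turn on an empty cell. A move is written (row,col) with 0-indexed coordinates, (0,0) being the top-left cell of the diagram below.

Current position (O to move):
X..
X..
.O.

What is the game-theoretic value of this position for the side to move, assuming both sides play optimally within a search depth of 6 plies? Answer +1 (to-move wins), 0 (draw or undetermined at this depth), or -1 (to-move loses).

value(X../X../.O., O) = +1

[X../X../.O.] O move#1: (0,1):-1/XO./X../.O., (0,2):-1/X.O/X../.O., (1,1):-1/X../XO./.O., (1,2):-1/X../X.O/.O., (2,0):+1/X../X../OO.*, (2,2):-1/X../X../.OO
[X../X../OO.] X move#2: (0,1):-1/XX./X../OO.*, (0,2):-1/X.X/X../OO., (1,1):-1/X../XX./OO., (1,2):-1/X../X.X/OO., (2,2):-1/X../X../OOX
[XX./X../OO.] O move#3: (0,2):+1/XXO/X../OO.*, (1,1):+1/XX./XO./OO., (1,2):+1/XX./X.O/OO., (2,2):+1/XX./X../OOO
[XXO/X../OO.] X move#4: (1,1):-1/XXO/XX./OO.*, (1,2):-1/XXO/X.X/OO., (2,2):-1/XXO/X../OOX
[XXO/XX./OO.] O move#5: (1,2):+1/XXO/XXO/OO.*, (2,2):+1/XXO/XX./OOO
[XXO/XXO/OO.] end (terminal -1, X#6); searched X../X../.O. to 6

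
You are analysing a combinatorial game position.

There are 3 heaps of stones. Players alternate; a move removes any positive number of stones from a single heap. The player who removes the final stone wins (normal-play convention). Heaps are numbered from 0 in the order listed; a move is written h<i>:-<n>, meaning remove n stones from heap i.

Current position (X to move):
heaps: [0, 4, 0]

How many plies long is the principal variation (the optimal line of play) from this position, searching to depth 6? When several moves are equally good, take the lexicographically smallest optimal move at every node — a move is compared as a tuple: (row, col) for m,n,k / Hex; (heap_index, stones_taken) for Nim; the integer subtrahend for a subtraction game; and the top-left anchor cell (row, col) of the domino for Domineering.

p1 X@[(0,4,0)]: h1:-1[(0,3,0)]-1 h1:-2[(0,2,0)]-1 h1:-3[(0,1,0)]-1 h1:-4[(0,0,0)]+1*
p2 O@[(0,0,0)] terminal -1; root [(0,4,0)] d6

PV length from [(0,4,0)]: 1 ply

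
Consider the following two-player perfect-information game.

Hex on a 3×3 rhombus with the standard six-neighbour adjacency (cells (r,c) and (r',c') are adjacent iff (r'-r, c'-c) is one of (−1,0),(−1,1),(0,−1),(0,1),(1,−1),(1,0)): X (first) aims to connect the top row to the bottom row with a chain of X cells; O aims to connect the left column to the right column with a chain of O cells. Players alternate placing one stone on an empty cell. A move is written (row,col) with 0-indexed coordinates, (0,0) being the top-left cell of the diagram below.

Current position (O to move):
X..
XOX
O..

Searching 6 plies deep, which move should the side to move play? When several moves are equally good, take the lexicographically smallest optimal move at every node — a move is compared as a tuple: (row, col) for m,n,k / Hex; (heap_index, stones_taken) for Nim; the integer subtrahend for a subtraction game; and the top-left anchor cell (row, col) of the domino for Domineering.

[X../XOX/O..] O move#1: (0,1):-1/XO./XOX/O.., (0,2):+1/X.O/XOX/O..*, (2,1):+1/X../XOX/OO., (2,2):+1/X../XOX/O.O
[X.O/XOX/O..] end (terminal -1, X#2); searched X../XOX/O.. to 6

O's best at [X../XOX/O..]: (0,2)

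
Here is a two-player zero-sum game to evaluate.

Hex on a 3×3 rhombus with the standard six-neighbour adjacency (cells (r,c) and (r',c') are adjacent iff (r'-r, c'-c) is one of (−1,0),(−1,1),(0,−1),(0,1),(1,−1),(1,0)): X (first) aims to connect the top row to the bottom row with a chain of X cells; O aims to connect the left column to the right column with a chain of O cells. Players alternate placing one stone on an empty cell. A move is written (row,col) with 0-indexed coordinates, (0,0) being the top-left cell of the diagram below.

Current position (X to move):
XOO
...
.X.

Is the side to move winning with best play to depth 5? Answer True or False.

X winning at [XOO/.../.X.]: True

[XOO/.../.X.] X move#1: (1,0):+1/XOO/X../.X.*, (1,1):-1/XOO/.X./.X., (1,2):-1/XOO/..X/.X., (2,0):-1/XOO/.../XX., (2,2):-1/XOO/.../.XX
[XOO/X../.X.] O move#2: (1,1):-1/XOO/XO./.X.*, (1,2):-1/XOO/X.O/.X., (2,0):-1/XOO/X../OX., (2,2):-1/XOO/X../.XO
[XOO/XO./.X.] X move#3: (1,2):-1/XOO/XOX/.X., (2,0):+1/XOO/XO./XX.*, (2,2):-1/XOO/XO./.XX
[XOO/XO./XX.] end (terminal -1, O#4); searched XOO/.../.X. to 5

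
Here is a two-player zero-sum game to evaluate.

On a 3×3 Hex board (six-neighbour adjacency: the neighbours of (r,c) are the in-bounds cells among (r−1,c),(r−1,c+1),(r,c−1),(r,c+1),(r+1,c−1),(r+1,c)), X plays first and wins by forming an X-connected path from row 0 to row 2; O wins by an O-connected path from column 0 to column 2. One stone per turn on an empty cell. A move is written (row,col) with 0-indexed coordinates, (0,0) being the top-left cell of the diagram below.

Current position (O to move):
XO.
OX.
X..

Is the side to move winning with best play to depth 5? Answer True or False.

ply 1, O at XO./OX./X.. | (0,2)=+1→XOO/OX./X..*; (1,2)=-1→XO./OXO/X..; (2,1)=-1→XO./OX./XO.; (2,2)=-1→XO./OX./X.O
ply 2: XOO/OX./X.. is terminal -1 (X); from XO./OX./X.. depth 5

O winning at [XO./OX./X..]: True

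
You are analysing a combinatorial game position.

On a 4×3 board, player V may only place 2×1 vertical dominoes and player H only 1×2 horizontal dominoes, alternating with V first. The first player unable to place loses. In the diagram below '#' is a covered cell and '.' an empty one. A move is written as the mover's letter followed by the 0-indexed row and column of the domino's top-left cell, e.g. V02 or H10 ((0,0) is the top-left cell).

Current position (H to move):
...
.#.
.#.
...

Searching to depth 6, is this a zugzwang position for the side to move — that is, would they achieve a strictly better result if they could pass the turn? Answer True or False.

[.../.#./.#./...] H move#1: H00:-1/##./.#./.#./...*, H01:-1/.##/.#./.#./..., H30:-1/.../.#./.#./##., H31:-1/.../.#./.#./.##
[##./.#./.#./...] V move#2: V02:+1/###/.##/.#./...*, V10:+1/##./##./##./..., V12:+1/##./.##/.##/..., V20:+1/##./.#./##./#.., V22:+1/##./.#./.##/..#
[###/.##/.#./...] H move#3: H30:-1/###/.##/.#./##.*, H31:-1/###/.##/.#./.##
[###/.##/.#./##.] V move#4: V10:+1/###/###/##./##.*, V22:+1/###/.##/.##/###
[###/###/##./##.] end (terminal -1, H#5); searched .../.#./.#./... to 6
pass branch (V moves first from the same position):
  | [.../.#./.#./...] V move#1: V00:+1/#../##./.#./...*, V02:+1/..#/.##/.#./..., V10:-1/.../##./##./..., V12:-1/.../.##/.##/..., V20:+1/.../.#./##./#.., V22:+1/.../.#./.##/..#
  | [#../##./.#./...] H move#2: H01:-1/###/##./.#./...*, H30:-1/#../##./.#./##., H31:-1/#../##./.#./.##
  | [###/##./.#./...] V move#3: V12:-1/###/###/.##/..., V20:+1/###/##./##./#..*, V22:-1/###/##./.##/..#
  | [###/##./##./#..] H move#4: H31:-1/###/##./##./###*
  | [###/##./##./###] V move#5: V12:+1/###/###/###/###*
  | [###/###/###/###] end (terminal -1, H#6); searched .../.#./.#./... to 6
H moving scores -1; H passing scores -1

zugzwang(.../.#./.#./..., H) = False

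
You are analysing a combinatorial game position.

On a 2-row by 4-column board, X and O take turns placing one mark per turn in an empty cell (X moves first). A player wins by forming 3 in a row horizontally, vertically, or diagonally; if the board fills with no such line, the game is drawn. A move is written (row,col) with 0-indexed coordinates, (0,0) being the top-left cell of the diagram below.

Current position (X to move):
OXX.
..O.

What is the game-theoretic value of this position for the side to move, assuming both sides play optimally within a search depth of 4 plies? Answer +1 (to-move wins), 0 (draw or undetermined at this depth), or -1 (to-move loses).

[OXX./..O.] X move#1: (0,3):+1/OXXX/..O.*, (1,0):+0/OXX./X.O., (1,1):+0/OXX./.XO., (1,3):+0/OXX./..OX
[OXXX/..O.] end (terminal -1, O#2); searched OXX./..O. to 4

value(OXX./..O., X) = +1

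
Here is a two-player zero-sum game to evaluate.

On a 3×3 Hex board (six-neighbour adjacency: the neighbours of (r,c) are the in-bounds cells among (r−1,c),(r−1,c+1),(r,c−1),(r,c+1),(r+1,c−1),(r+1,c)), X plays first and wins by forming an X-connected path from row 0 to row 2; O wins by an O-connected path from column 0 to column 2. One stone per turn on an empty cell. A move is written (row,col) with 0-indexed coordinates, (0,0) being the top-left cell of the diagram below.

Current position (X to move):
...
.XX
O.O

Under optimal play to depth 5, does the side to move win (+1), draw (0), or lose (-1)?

p1 X@[.../.XX/O.O]: (0,0)[X../.XX/O.O]-1 (0,1)[.X./.XX/O.O]-1 (0,2)[..X/.XX/O.O]-1 (1,0)[.../XXX/O.O]-1 (2,1)[.../.XX/OXO]+1*
p2 O@[.../.XX/OXO]: (0,0)[O../.XX/OXO]-1* (0,1)[.O./.XX/OXO]-1 (0,2)[..O/.XX/OXO]-1 (1,0)[.../OXX/OXO]-1
p3 X@[O../.XX/OXO]: (0,1)[OX./.XX/OXO]+1* (0,2)[O.X/.XX/OXO]+1 (1,0)[O../XXX/OXO]+1
p4 O@[OX./.XX/OXO] terminal -1; root [.../.XX/O.O] d5

value(.../.XX/O.O, X) = +1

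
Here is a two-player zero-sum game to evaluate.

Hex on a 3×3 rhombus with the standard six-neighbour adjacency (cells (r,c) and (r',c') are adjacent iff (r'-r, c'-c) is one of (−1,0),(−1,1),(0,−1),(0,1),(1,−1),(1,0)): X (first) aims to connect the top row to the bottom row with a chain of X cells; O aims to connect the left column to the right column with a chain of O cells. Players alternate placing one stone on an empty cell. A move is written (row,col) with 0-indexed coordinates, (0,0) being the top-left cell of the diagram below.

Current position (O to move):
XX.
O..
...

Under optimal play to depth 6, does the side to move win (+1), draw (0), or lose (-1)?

value(XX./O../..., O) = +1

ply 1, O at XX./O../... | (0,2)=-1→XXO/O../...; (1,1)=+1→XX./OO./...*; (1,2)=-1→XX./O.O/...; (2,0)=-1→XX./O../O..; (2,1)=+1→XX./O../.O.; (2,2)=-1→XX./O../..O
ply 2, X at XX./OO./... | (0,2)=-1→XXX/OO./...*; (1,2)=-1→XX./OOX/...; (2,0)=-1→XX./OO./X..; (2,1)=-1→XX./OO./.X.; (2,2)=-1→XX./OO./..X
ply 3, O at XXX/OO./... | (1,2)=+1→XXX/OOO/...*; (2,0)=-1→XXX/OO./O..; (2,1)=+1→XXX/OO./.O.; (2,2)=+1→XXX/OO./..O
ply 4: XXX/OOO/... is terminal -1 (X); from XX./O../... depth 6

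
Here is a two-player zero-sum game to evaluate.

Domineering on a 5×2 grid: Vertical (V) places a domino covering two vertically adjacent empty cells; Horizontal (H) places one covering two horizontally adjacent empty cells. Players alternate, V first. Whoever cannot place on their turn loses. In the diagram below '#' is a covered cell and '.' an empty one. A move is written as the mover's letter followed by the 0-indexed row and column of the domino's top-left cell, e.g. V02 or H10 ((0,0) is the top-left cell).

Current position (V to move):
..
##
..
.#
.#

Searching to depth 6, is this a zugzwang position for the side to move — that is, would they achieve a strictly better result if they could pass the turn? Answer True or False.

p1 V@[../##/../.#/.#]: V20[../##/#./##/.#]-1* V30[../##/../##/##]-1
p2 H@[../##/#./##/.#]: H00[##/##/#./##/.#]+1*
p3 V@[##/##/#./##/.#] terminal -1; root [../##/../.#/.#] d6
suppose V passes — search the same position with H to move:
pass> p1 H@[../##/../.#/.#]: H00[##/##/../.#/.#]-1 H20[../##/##/.#/.#]+1*
pass> p2 V@[../##/##/.#/.#]: V30[../##/##/##/##]-1*
pass> p3 H@[../##/##/##/##]: H00[##/##/##/##/##]+1*
pass> p4 V@[##/##/##/##/##] terminal -1; root [../##/../.#/.#] d6
for V: play -1, pass -1

zugzwang(../##/../.#/.#, V) = False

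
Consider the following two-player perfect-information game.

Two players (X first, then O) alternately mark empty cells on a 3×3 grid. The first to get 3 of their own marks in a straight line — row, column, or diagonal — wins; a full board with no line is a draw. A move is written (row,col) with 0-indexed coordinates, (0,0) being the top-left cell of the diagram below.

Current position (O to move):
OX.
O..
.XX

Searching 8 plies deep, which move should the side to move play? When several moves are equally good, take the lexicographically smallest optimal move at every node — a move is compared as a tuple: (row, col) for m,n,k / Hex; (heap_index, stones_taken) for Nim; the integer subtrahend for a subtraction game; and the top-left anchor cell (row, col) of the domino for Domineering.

O's best at [OX./O../.XX]: (2,0)

p1 O@[OX./O../.XX]: (0,2)[OXO/O../.XX]-1 (1,1)[OX./OO./.XX]-1 (1,2)[OX./O.O/.XX]-1 (2,0)[OX./O../OXX]+1*
p2 X@[OX./O../OXX] terminal -1; root [OX./O../.XX] d8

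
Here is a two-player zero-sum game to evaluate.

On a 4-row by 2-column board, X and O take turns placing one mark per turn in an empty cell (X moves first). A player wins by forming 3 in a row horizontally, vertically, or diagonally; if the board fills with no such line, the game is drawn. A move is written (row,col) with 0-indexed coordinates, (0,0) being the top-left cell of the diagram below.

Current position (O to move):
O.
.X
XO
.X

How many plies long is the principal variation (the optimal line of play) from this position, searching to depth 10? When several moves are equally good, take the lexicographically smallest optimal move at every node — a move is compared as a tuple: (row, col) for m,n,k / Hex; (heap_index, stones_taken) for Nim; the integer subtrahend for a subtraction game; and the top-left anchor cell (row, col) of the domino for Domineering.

ply 1, O at O./.X/XO/.X | (0,1)=+0→OO/.X/XO/.X*; (1,0)=+0→O./OX/XO/.X; (3,0)=+0→O./.X/XO/OX
ply 2, X at OO/.X/XO/.X | (1,0)=+0→OO/XX/XO/.X*; (3,0)=+0→OO/.X/XO/XX
ply 3, O at OO/XX/XO/.X | (3,0)=+0→OO/XX/XO/OX*
ply 4: OO/XX/XO/OX is terminal +0 (X); from O./.X/XO/.X depth 10

PV length from [O./.X/XO/.X]: 3 plies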